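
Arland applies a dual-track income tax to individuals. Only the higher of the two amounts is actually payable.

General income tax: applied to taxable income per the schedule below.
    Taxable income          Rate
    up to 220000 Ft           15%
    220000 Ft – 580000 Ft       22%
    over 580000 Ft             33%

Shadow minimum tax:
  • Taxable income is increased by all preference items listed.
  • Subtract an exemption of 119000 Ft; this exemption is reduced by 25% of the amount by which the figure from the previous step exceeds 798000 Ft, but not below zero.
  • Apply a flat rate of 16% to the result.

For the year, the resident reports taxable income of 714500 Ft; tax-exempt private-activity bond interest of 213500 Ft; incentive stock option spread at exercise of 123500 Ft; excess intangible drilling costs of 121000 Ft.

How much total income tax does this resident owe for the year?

Shadow minimum tax:
  Adjusted income: 714500 Ft + 213500 Ft + 123500 Ft + 121000 Ft = 1172500 Ft
  Exemption: 119000 Ft − 25% × (1172500 Ft − 798000 Ft) = 119000 Ft − 93625 Ft = 25375 Ft
  Base: 1172500 Ft − 25375 Ft = 1147125 Ft
  1147125 Ft × 16% = 183540 Ft

General income tax:
  220000 Ft × 15% = 33000 Ft
  360000 Ft × 22% = 79200 Ft
  134500 Ft × 33% = 44385 Ft
  → 156585 Ft

183540 Ft > 156585 Ft, so the shadow minimum tax is the binding amount.

183540 Ft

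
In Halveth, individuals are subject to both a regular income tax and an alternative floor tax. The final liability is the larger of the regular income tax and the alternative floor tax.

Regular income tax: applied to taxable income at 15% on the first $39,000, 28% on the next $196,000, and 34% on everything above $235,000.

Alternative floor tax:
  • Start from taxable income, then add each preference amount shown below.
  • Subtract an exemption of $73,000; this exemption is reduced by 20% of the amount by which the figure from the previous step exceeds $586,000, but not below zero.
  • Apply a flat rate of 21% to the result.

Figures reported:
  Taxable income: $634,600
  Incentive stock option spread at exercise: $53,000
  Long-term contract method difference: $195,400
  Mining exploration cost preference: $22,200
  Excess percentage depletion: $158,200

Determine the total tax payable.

Regular income tax:
  $39,000 × 15% = $5,850
  $196,000 × 28% = $54,880
  $399,600 × 34% = $135,864
  → $196,594

Alternative floor tax:
  Adjusted income: $634,600 + $53,000 + $195,400 + $22,200 + $158,200 = $1,063,400
  Exemption: 20% × ($1,063,400 − $586,000) = $95,480 ≥ $73,000, so the exemption is fully phased out
  Base: $1,063,400 − $0 = $1,063,400
  $1,063,400 × 21% = $223,314

$223,314 > $196,594, so the alternative floor tax is the binding amount.

$223,314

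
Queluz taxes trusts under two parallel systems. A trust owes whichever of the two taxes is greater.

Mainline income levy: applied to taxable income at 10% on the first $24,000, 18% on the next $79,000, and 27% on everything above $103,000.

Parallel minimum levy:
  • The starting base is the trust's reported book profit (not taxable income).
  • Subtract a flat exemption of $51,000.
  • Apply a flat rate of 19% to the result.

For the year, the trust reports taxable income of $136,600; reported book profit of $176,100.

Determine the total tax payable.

$25,692

Parallel minimum levy:
  Base (reported book profit): $176,100
  Less exemption $51,000 → base $125,100
  $125,100 × 19% = $23,769

Mainline income levy:
  $24,000 × 10% = $2,400
  $79,000 × 18% = $14,220
  $33,600 × 27% = $9,072
  → $25,692

$25,692 > $23,769, so the mainline income levy governs.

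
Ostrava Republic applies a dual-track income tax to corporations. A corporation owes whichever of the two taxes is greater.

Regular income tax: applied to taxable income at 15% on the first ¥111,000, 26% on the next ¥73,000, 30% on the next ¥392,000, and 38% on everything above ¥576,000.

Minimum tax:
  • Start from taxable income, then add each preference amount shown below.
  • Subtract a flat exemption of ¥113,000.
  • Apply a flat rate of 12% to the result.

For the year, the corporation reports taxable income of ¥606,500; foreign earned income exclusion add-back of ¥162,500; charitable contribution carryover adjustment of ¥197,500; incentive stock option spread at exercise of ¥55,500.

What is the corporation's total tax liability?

Regular income tax:
  ¥111,000 × 15% = ¥16,650
  ¥73,000 × 26% = ¥18,980
  ¥392,000 × 30% = ¥117,600
  ¥30,500 × 38% = ¥11,590
  → ¥164,820

Minimum tax:
  Adjusted income: ¥606,500 + ¥162,500 + ¥197,500 + ¥55,500 = ¥1,022,000
  Less exemption ¥113,000 → base ¥909,000
  ¥909,000 × 12% = ¥109,080

¥164,820 > ¥109,080, so the regular income tax governs.

¥164,820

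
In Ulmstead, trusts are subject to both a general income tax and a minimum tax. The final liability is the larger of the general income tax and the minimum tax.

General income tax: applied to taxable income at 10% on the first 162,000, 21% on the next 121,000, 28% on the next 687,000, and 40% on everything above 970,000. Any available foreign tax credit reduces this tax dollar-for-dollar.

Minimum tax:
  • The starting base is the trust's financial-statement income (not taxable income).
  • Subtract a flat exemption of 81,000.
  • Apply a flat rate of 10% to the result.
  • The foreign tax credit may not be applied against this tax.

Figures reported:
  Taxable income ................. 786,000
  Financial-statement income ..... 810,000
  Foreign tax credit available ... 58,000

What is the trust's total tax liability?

Minimum tax:
  Base (financial-statement income): 810,000
  Less exemption 81,000 → base 729,000
  729,000 × 10% = 72,900

General income tax:
  162,000 × 10% = 16,200
  121,000 × 21% = 25,410
  503,000 × 28% = 140,840
  → 182,450
  Less foreign tax credit 58,000 → 124,450

124,450 > 72,900, so the general income tax governs.

124,450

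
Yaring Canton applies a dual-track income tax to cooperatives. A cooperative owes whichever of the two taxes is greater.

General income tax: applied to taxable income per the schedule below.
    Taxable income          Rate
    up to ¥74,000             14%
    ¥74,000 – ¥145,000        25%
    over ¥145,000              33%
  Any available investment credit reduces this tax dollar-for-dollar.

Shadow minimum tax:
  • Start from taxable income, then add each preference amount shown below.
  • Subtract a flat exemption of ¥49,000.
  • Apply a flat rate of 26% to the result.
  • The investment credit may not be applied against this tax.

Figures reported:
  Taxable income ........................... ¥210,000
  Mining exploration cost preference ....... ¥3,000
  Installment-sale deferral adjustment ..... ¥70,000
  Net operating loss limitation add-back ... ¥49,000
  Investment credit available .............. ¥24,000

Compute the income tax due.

¥73,580

Shadow minimum tax:
  Adjusted income: ¥210,000 + ¥3,000 + ¥70,000 + ¥49,000 = ¥332,000
  Less exemption ¥49,000 → base ¥283,000
  ¥283,000 × 26% = ¥73,580

General income tax:
  ¥74,000 × 14% = ¥10,360
  ¥71,000 × 25% = ¥17,750
  ¥65,000 × 33% = ¥21,450
  → ¥49,560
  Less investment credit ¥24,000 → ¥25,560

¥73,580 > ¥25,560, so the shadow minimum tax is the binding amount.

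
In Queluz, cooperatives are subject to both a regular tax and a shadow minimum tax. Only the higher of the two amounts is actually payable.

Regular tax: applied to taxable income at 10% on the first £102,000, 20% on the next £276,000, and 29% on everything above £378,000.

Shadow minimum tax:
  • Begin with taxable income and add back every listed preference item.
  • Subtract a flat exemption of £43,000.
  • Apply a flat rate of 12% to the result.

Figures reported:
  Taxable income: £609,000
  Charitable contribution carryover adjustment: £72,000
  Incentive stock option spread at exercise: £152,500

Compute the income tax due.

£132,390

Regular tax:
  £102,000 × 10% = £10,200
  £276,000 × 20% = £55,200
  £231,000 × 29% = £66,990
  → £132,390

Shadow minimum tax:
  Adjusted income: £609,000 + £72,000 + £152,500 = £833,500
  Less exemption £43,000 → base £790,500
  £790,500 × 12% = £94,860

£132,390 > £94,860, so the regular tax governs.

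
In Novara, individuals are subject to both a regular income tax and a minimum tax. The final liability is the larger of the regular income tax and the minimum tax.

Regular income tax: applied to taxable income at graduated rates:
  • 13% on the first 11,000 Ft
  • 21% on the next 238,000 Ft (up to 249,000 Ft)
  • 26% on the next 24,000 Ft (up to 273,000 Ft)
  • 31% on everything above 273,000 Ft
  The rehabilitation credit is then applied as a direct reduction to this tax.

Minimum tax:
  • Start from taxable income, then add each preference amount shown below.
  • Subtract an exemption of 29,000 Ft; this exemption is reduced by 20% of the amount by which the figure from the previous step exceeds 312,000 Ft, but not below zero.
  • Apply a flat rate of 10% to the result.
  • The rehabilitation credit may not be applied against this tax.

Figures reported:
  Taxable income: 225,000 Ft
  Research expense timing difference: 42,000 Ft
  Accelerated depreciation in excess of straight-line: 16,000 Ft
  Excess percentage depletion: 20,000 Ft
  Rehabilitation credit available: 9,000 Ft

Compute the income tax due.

37,370 Ft

Regular income tax:
  11,000 Ft × 13% = 1,430 Ft
  214,000 Ft × 21% = 44,940 Ft
  → 46,370 Ft
  Less rehabilitation credit 9,000 Ft → 37,370 Ft

Minimum tax:
  Adjusted income: 225,000 Ft + 42,000 Ft + 16,000 Ft + 20,000 Ft = 303,000 Ft
  Exemption: 303,000 Ft ≤ 312,000 Ft, so full 29,000 Ft applies
  Base: 303,000 Ft − 29,000 Ft = 274,000 Ft
  274,000 Ft × 10% = 27,400 Ft

37,370 Ft > 27,400 Ft, so the regular income tax governs.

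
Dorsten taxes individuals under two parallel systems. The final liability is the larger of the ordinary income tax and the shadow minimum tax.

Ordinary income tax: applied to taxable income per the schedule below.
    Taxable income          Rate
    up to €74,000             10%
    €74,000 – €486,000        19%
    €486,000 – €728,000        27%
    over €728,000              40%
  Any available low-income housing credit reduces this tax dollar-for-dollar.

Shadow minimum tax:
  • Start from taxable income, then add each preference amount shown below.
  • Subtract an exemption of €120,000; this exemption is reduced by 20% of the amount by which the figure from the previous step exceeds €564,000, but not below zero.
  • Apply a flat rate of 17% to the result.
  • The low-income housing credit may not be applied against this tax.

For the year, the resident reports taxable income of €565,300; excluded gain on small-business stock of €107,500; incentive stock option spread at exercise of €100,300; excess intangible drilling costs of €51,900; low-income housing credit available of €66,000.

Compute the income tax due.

€128,724

Ordinary income tax:
  €74,000 × 10% = €7,400
  €412,000 × 19% = €78,280
  €79,300 × 27% = €21,411
  → €107,091
  Less low-income housing credit €66,000 → €41,091

Shadow minimum tax:
  Adjusted income: €565,300 + €107,500 + €100,300 + €51,900 = €825,000
  Exemption: €120,000 − 20% × (€825,000 − €564,000) = €120,000 − €52,200 = €67,800
  Base: €825,000 − €67,800 = €757,200
  €757,200 × 17% = €128,724

€128,724 > €41,091, so the shadow minimum tax is the binding amount.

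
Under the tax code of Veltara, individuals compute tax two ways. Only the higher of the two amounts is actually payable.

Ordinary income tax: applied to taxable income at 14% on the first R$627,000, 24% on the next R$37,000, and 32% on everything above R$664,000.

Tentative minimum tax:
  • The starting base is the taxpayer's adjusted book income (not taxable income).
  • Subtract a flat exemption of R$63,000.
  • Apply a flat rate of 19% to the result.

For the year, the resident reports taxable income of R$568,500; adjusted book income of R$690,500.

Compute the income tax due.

R$119,225

Tentative minimum tax:
  Base (adjusted book income): R$690,500
  Less exemption R$63,000 → base R$627,500
  R$627,500 × 19% = R$119,225

Ordinary income tax:
  R$568,500 × 14% = R$79,590

R$119,225 > R$79,590, so the tentative minimum tax is the binding amount.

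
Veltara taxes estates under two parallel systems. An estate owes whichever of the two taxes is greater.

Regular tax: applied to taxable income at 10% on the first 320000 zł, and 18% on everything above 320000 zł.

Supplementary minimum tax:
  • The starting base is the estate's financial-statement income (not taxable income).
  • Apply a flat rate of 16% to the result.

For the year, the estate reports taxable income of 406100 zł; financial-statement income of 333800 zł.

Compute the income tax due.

Supplementary minimum tax:
  Base (financial-statement income): 333800 zł
  333800 zł × 16% = 53408 zł

Regular tax:
  320000 zł × 10% = 32000 zł
  86100 zł × 18% = 15498 zł
  → 47498 zł

53408 zł > 47498 zł, so the supplementary minimum tax is the binding amount.

53408 zł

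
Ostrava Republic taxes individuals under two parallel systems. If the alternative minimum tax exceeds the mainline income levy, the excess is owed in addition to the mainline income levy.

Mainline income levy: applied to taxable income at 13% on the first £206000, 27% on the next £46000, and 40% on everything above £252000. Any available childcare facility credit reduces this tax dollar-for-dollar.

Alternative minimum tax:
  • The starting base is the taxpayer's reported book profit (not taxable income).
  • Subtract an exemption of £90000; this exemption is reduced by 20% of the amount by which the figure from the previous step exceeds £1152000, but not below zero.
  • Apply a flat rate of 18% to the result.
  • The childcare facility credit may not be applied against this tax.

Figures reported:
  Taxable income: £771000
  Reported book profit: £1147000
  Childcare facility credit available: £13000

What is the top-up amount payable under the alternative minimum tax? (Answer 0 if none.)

Alternative minimum tax:
  Base (reported book profit): £1147000
  Exemption: £1147000 ≤ £1152000, so full £90000 applies
  Base: £1147000 − £90000 = £1057000
  £1057000 × 18% = £190260

Mainline income levy:
  £206000 × 13% = £26780
  £46000 × 27% = £12420
  £519000 × 40% = £207600
  → £246800
  Less childcare facility credit £13000 → £233800

£190260 ≤ £233800, so no add-on is due.

£0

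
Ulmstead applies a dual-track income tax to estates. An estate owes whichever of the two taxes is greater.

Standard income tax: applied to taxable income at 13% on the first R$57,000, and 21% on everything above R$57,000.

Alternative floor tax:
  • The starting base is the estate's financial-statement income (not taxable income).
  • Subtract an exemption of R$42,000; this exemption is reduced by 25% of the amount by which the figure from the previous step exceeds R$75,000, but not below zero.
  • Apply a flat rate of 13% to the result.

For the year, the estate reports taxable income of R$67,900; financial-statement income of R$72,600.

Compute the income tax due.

R$9,699

Standard income tax:
  R$57,000 × 13% = R$7,410
  R$10,900 × 21% = R$2,289
  → R$9,699

Alternative floor tax:
  Base (financial-statement income): R$72,600
  Exemption: R$72,600 ≤ R$75,000, so full R$42,000 applies
  Base: R$72,600 − R$42,000 = R$30,600
  R$30,600 × 13% = R$3,978

R$9,699 > R$3,978, so the standard income tax governs.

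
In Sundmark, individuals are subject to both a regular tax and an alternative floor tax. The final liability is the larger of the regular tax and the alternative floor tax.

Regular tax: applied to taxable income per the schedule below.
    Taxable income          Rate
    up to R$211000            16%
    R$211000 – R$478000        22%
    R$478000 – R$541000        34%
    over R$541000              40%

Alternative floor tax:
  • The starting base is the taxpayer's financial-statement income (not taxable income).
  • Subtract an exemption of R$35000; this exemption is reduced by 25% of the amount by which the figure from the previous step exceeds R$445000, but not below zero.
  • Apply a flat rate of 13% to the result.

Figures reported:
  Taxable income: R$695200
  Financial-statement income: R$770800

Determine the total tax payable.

R$175600

Regular tax:
  R$211000 × 16% = R$33760
  R$267000 × 22% = R$58740
  R$63000 × 34% = R$21420
  R$154200 × 40% = R$61680
  → R$175600

Alternative floor tax:
  Base (financial-statement income): R$770800
  Exemption: 25% × (R$770800 − R$445000) = R$81450 ≥ R$35000, so the exemption is fully phased out
  Base: R$770800 − R$0 = R$770800
  R$770800 × 13% = R$100204

R$175600 > R$100204, so the regular tax governs.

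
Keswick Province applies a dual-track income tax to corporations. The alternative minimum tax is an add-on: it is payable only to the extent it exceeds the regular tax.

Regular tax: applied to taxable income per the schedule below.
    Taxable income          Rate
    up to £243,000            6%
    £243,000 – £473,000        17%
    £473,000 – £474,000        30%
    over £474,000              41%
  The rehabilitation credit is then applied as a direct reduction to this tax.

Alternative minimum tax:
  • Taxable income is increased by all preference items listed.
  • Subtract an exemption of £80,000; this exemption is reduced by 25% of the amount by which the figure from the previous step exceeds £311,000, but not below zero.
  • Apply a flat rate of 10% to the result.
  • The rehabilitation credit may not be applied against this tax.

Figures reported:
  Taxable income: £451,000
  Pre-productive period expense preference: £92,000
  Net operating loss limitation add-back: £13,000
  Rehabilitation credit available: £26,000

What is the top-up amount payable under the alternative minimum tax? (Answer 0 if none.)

Regular tax:
  £243,000 × 6% = £14,580
  £208,000 × 17% = £35,360
  → £49,940
  Less rehabilitation credit £26,000 → £23,940

Alternative minimum tax:
  Adjusted income: £451,000 + £92,000 + £13,000 = £556,000
  Exemption: £80,000 − 25% × (£556,000 − £311,000) = £80,000 − £61,250 = £18,750
  Base: £556,000 − £18,750 = £537,250
  £537,250 × 10% = £53,725

Excess of alternative minimum tax over regular tax: £53,725 − £23,940 = £29,785.

£29,785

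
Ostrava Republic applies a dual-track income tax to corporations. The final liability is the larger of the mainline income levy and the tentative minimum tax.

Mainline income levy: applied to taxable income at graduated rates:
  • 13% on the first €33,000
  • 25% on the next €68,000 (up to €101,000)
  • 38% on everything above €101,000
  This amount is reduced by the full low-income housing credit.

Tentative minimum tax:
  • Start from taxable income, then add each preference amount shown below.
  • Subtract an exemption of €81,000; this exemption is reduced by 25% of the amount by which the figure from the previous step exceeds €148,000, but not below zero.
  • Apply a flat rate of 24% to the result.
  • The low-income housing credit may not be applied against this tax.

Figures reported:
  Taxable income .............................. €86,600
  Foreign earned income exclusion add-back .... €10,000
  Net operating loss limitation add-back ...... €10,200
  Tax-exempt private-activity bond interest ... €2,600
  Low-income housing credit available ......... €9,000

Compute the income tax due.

€8,690

Tentative minimum tax:
  Adjusted income: €86,600 + €10,000 + €10,200 + €2,600 = €109,400
  Exemption: €109,400 ≤ €148,000, so full €81,000 applies
  Base: €109,400 − €81,000 = €28,400
  €28,400 × 24% = €6,816

Mainline income levy:
  €33,000 × 13% = €4,290
  €53,600 × 25% = €13,400
  → €17,690
  Less low-income housing credit €9,000 → €8,690

€8,690 > €6,816, so the mainline income levy governs.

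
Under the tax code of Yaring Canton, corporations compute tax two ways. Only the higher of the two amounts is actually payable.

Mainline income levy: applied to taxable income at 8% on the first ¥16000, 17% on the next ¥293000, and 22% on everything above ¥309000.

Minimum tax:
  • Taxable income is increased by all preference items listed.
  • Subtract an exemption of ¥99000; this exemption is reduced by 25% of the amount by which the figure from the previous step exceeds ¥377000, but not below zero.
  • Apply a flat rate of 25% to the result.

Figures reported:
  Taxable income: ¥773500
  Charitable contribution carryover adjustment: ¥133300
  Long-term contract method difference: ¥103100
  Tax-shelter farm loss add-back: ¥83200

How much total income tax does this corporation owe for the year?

Minimum tax:
  Adjusted income: ¥773500 + ¥133300 + ¥103100 + ¥83200 = ¥1093100
  Exemption: 25% × (¥1093100 − ¥377000) = ¥179025 ≥ ¥99000, so the exemption is fully phased out
  Base: ¥1093100 − ¥0 = ¥1093100
  ¥1093100 × 25% = ¥273275

Mainline income levy:
  ¥16000 × 8% = ¥1280
  ¥293000 × 17% = ¥49810
  ¥464500 × 22% = ¥102190
  → ¥153280

¥273275 > ¥153280, so the minimum tax is the binding amount.

¥273275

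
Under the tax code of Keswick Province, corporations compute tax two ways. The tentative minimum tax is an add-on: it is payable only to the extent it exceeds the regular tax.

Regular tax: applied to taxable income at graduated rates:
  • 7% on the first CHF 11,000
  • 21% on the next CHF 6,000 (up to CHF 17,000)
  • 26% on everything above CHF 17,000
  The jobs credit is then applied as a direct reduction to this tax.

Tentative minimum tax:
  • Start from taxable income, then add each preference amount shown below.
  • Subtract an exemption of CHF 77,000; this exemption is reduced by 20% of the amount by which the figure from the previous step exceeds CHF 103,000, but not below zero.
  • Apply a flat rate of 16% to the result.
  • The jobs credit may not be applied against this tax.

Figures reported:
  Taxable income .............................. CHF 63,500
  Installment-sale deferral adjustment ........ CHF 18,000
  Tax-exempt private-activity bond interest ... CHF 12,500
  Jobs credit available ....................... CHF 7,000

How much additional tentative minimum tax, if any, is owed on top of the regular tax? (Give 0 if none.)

CHF 0

Regular tax:
  CHF 11,000 × 7% = CHF 770
  CHF 6,000 × 21% = CHF 1,260
  CHF 46,500 × 26% = CHF 12,090
  → CHF 14,120
  Less jobs credit CHF 7,000 → CHF 7,120

Tentative minimum tax:
  Adjusted income: CHF 63,500 + CHF 18,000 + CHF 12,500 = CHF 94,000
  Exemption: CHF 94,000 ≤ CHF 103,000, so full CHF 77,000 applies
  Base: CHF 94,000 − CHF 77,000 = CHF 17,000
  CHF 17,000 × 16% = CHF 2,720

CHF 2,720 ≤ CHF 7,120, so no add-on is due.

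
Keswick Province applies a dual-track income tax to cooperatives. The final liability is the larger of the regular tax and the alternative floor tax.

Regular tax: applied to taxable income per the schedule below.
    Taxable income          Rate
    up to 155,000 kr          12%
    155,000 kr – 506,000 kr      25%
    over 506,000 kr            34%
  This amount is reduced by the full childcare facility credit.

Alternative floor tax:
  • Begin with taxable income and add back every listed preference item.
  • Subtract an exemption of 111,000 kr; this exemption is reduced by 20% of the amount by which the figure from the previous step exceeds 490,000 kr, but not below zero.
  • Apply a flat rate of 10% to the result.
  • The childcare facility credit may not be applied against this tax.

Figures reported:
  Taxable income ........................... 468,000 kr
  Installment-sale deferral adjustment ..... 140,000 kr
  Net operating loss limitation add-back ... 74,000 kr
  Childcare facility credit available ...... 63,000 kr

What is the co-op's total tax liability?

Alternative floor tax:
  Adjusted income: 468,000 kr + 140,000 kr + 74,000 kr = 682,000 kr
  Exemption: 111,000 kr − 20% × (682,000 kr − 490,000 kr) = 111,000 kr − 38,400 kr = 72,600 kr
  Base: 682,000 kr − 72,600 kr = 609,400 kr
  609,400 kr × 10% = 60,940 kr

Regular tax:
  155,000 kr × 12% = 18,600 kr
  313,000 kr × 25% = 78,250 kr
  → 96,850 kr
  Less childcare facility credit 63,000 kr → 33,850 kr

60,940 kr > 33,850 kr, so the alternative floor tax is the binding amount.

60,940 kr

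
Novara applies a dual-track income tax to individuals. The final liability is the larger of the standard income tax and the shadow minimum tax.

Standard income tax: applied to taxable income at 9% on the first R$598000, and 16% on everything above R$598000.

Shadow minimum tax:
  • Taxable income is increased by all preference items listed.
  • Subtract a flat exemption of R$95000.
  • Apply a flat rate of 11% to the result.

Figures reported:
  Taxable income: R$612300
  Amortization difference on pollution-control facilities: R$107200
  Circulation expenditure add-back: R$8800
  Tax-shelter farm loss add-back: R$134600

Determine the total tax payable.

R$84469

Standard income tax:
  R$598000 × 9% = R$53820
  R$14300 × 16% = R$2288
  → R$56108

Shadow minimum tax:
  Adjusted income: R$612300 + R$107200 + R$8800 + R$134600 = R$862900
  Less exemption R$95000 → base R$767900
  R$767900 × 11% = R$84469

R$84469 > R$56108, so the shadow minimum tax is the binding amount.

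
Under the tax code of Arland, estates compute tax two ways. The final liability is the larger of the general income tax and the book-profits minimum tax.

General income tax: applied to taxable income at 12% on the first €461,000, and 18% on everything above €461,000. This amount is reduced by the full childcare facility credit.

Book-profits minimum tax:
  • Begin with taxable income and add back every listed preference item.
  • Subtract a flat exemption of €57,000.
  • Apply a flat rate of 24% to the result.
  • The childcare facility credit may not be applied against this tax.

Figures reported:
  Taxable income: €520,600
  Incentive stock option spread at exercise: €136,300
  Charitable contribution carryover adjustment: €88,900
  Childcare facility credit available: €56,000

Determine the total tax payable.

General income tax:
  €461,000 × 12% = €55,320
  €59,600 × 18% = €10,728
  → €66,048
  Less childcare facility credit €56,000 → €10,048

Book-profits minimum tax:
  Adjusted income: €520,600 + €136,300 + €88,900 = €745,800
  Less exemption €57,000 → base €688,800
  €688,800 × 24% = €165,312

€165,312 > €10,048, so the book-profits minimum tax is the binding amount.

€165,312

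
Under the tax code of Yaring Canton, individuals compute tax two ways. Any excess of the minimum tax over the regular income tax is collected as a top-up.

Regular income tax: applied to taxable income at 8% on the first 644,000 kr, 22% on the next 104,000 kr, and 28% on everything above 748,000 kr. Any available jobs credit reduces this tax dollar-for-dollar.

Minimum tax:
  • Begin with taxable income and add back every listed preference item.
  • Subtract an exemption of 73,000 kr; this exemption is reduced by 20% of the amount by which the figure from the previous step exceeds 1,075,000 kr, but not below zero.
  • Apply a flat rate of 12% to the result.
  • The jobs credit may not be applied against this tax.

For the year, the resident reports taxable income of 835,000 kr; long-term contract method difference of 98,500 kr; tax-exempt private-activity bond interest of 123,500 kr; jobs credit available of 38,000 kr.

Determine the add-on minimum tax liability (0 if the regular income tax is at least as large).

Minimum tax:
  Adjusted income: 835,000 kr + 98,500 kr + 123,500 kr = 1,057,000 kr
  Exemption: 1,057,000 kr ≤ 1,075,000 kr, so full 73,000 kr applies
  Base: 1,057,000 kr − 73,000 kr = 984,000 kr
  984,000 kr × 12% = 118,080 kr

Regular income tax:
  644,000 kr × 8% = 51,520 kr
  104,000 kr × 22% = 22,880 kr
  87,000 kr × 28% = 24,360 kr
  → 98,760 kr
  Less jobs credit 38,000 kr → 60,760 kr

Excess of minimum tax over regular income tax: 118,080 kr − 60,760 kr = 57,320 kr.

57,320 kr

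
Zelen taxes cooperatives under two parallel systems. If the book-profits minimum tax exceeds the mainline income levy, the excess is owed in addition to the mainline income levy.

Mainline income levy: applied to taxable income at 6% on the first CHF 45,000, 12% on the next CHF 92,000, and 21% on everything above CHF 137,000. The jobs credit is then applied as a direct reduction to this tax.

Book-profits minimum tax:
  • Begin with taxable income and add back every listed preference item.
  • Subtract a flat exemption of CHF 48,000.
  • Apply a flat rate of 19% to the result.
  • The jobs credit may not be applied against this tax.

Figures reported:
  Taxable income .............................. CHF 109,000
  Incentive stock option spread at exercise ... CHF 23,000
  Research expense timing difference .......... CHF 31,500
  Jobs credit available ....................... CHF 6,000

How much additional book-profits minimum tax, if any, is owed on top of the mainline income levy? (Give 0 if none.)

Book-profits minimum tax:
  Adjusted income: CHF 109,000 + CHF 23,000 + CHF 31,500 = CHF 163,500
  Less exemption CHF 48,000 → base CHF 115,500
  CHF 115,500 × 19% = CHF 21,945

Mainline income levy:
  CHF 45,000 × 6% = CHF 2,700
  CHF 64,000 × 12% = CHF 7,680
  → CHF 10,380
  Less jobs credit CHF 6,000 → CHF 4,380

Excess of book-profits minimum tax over mainline income levy: CHF 21,945 − CHF 4,380 = CHF 17,565.

CHF 17,565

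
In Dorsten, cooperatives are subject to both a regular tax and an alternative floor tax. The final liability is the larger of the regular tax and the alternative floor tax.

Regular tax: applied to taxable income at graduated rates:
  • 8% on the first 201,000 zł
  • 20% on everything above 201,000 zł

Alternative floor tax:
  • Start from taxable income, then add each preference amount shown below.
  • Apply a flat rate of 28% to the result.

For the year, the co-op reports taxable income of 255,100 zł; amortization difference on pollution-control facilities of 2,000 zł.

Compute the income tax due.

71,988 zł

Alternative floor tax:
  Adjusted income: 255,100 zł + 2,000 zł = 257,100 zł
  257,100 zł × 28% = 71,988 zł

Regular tax:
  201,000 zł × 8% = 16,080 zł
  54,100 zł × 20% = 10,820 zł
  → 26,900 zł

71,988 zł > 26,900 zł, so the alternative floor tax is the binding amount.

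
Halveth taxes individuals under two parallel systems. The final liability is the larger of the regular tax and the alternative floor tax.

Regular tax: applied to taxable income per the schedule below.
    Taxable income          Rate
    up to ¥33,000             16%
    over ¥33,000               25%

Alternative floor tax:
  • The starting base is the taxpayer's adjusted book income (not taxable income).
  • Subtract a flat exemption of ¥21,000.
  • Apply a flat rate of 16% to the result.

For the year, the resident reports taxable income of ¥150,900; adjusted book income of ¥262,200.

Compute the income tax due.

Regular tax:
  ¥33,000 × 16% = ¥5,280
  ¥117,900 × 25% = ¥29,475
  → ¥34,755

Alternative floor tax:
  Base (adjusted book income): ¥262,200
  Less exemption ¥21,000 → base ¥241,200
  ¥241,200 × 16% = ¥38,592

¥38,592 > ¥34,755, so the alternative floor tax is the binding amount.

¥38,592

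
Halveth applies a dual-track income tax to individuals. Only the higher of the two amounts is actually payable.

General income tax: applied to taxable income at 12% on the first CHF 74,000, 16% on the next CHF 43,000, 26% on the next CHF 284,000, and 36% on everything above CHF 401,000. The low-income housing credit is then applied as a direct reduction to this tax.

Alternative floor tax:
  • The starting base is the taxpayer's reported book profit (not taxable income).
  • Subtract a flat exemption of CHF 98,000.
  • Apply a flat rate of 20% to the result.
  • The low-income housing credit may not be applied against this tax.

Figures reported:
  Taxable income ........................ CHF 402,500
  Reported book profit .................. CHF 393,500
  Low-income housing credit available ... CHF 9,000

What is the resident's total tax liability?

General income tax:
  CHF 74,000 × 12% = CHF 8,880
  CHF 43,000 × 16% = CHF 6,880
  CHF 284,000 × 26% = CHF 73,840
  CHF 1,500 × 36% = CHF 540
  → CHF 90,140
  Less low-income housing credit CHF 9,000 → CHF 81,140

Alternative floor tax:
  Base (reported book profit): CHF 393,500
  Less exemption CHF 98,000 → base CHF 295,500
  CHF 295,500 × 20% = CHF 59,100

CHF 81,140 > CHF 59,100, so the general income tax governs.

CHF 81,140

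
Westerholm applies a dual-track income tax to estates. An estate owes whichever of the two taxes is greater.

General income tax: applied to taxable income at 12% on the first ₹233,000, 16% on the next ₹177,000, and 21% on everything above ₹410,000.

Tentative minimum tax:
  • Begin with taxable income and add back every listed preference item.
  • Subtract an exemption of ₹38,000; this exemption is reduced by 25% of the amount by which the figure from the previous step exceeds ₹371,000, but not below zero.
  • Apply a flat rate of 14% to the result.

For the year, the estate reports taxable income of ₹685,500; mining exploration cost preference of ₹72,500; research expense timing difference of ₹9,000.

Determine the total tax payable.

₹114,135

General income tax:
  ₹233,000 × 12% = ₹27,960
  ₹177,000 × 16% = ₹28,320
  ₹275,500 × 21% = ₹57,855
  → ₹114,135

Tentative minimum tax:
  Adjusted income: ₹685,500 + ₹72,500 + ₹9,000 = ₹767,000
  Exemption: 25% × (₹767,000 − ₹371,000) = ₹99,000 ≥ ₹38,000, so the exemption is fully phased out
  Base: ₹767,000 − ₹0 = ₹767,000
  ₹767,000 × 14% = ₹107,380

₹114,135 > ₹107,380, so the general income tax governs.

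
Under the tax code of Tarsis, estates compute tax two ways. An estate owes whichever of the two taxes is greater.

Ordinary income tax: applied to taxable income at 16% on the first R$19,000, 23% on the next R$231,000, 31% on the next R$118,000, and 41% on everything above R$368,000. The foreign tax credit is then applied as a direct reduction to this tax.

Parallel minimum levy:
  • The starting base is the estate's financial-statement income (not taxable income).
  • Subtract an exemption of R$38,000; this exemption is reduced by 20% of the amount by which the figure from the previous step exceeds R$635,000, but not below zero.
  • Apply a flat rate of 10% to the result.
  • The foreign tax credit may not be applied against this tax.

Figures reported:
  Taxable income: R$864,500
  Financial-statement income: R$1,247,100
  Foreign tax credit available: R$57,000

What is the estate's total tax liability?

R$239,315

Ordinary income tax:
  R$19,000 × 16% = R$3,040
  R$231,000 × 23% = R$53,130
  R$118,000 × 31% = R$36,580
  R$496,500 × 41% = R$203,565
  → R$296,315
  Less foreign tax credit R$57,000 → R$239,315

Parallel minimum levy:
  Base (financial-statement income): R$1,247,100
  Exemption: 20% × (R$1,247,100 − R$635,000) = R$122,420 ≥ R$38,000, so the exemption is fully phased out
  Base: R$1,247,100 − R$0 = R$1,247,100
  R$1,247,100 × 10% = R$124,710

R$239,315 > R$124,710, so the ordinary income tax governs.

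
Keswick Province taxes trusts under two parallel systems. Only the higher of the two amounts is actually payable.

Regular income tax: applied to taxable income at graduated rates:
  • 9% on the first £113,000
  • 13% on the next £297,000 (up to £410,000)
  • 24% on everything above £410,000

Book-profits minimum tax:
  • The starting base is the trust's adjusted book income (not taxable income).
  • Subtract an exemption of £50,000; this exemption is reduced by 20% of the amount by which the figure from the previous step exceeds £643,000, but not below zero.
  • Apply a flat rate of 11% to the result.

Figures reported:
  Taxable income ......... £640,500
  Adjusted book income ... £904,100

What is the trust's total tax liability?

Regular income tax:
  £113,000 × 9% = £10,170
  £297,000 × 13% = £38,610
  £230,500 × 24% = £55,320
  → £104,100

Book-profits minimum tax:
  Base (adjusted book income): £904,100
  Exemption: 20% × (£904,100 − £643,000) = £52,220 ≥ £50,000, so the exemption is fully phased out
  Base: £904,100 − £0 = £904,100
  £904,100 × 11% = £99,451

£104,100 > £99,451, so the regular income tax governs.

£104,100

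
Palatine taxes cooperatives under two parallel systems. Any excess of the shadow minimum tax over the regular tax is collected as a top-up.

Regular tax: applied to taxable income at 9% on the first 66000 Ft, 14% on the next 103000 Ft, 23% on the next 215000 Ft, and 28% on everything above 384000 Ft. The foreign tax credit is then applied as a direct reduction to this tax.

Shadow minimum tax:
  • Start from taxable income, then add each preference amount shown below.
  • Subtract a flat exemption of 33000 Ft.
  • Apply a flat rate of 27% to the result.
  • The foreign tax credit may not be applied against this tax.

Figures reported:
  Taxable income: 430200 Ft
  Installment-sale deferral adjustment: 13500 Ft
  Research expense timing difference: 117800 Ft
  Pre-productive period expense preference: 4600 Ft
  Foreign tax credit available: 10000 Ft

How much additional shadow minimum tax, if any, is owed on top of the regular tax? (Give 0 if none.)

71191 Ft

Shadow minimum tax:
  Adjusted income: 430200 Ft + 13500 Ft + 117800 Ft + 4600 Ft = 566100 Ft
  Less exemption 33000 Ft → base 533100 Ft
  533100 Ft × 27% = 143937 Ft

Regular tax:
  66000 Ft × 9% = 5940 Ft
  103000 Ft × 14% = 14420 Ft
  215000 Ft × 23% = 49450 Ft
  46200 Ft × 28% = 12936 Ft
  → 82746 Ft
  Less foreign tax credit 10000 Ft → 72746 Ft

Excess of shadow minimum tax over regular tax: 143937 Ft − 72746 Ft = 71191 Ft.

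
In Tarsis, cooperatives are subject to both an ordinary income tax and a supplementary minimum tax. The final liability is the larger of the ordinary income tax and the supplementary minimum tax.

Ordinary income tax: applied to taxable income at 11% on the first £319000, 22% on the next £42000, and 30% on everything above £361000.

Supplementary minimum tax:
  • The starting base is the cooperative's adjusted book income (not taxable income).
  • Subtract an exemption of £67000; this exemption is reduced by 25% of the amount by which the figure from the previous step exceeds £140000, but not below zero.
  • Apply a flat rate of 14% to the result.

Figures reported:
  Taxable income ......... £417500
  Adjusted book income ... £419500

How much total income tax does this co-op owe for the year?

£61280

Ordinary income tax:
  £319000 × 11% = £35090
  £42000 × 22% = £9240
  £56500 × 30% = £16950
  → £61280

Supplementary minimum tax:
  Base (adjusted book income): £419500
  Exemption: 25% × (£419500 − £140000) = £69875 ≥ £67000, so the exemption is fully phased out
  Base: £419500 − £0 = £419500
  £419500 × 14% = £58730

£61280 > £58730, so the ordinary income tax governs.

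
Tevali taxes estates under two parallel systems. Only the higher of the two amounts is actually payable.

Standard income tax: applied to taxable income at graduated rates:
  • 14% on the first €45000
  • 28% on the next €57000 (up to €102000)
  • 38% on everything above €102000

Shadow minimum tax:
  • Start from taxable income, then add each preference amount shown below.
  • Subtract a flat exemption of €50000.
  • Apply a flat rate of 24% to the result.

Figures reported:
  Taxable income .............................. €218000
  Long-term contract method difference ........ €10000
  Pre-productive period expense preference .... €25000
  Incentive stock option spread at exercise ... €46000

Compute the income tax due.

€66340

Shadow minimum tax:
  Adjusted income: €218000 + €10000 + €25000 + €46000 = €299000
  Less exemption €50000 → base €249000
  €249000 × 24% = €59760

Standard income tax:
  €45000 × 14% = €6300
  €57000 × 28% = €15960
  €116000 × 38% = €44080
  → €66340

€66340 > €59760, so the standard income tax governs.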